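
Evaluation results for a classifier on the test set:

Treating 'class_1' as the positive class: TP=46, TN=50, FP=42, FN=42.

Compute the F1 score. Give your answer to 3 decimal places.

Precision = TP/(TP+FP) = 46/88 = 0.5227
Recall = TP/(TP+FN) = 46/88 = 0.5227
F1 = 2·TP/(2·TP+FP+FN) = 92/176 = 0.523

0.523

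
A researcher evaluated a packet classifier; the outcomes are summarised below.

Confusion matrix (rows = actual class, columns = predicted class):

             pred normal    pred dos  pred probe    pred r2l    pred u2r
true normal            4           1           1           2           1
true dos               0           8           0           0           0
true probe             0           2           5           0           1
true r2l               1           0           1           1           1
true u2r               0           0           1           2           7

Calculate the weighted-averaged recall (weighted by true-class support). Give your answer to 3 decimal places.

Per-class recall (TP/(TP+FN)):
  normal: TP=4, FN=1+1+2+1=5 → 4/9 = 0.4444
  dos: TP=8, FN=0+0+0+0=0 → 8/8 = 1.0000
  probe: TP=5, FN=0+2+0+1=3 → 5/8 = 0.6250
  r2l: TP=1, FN=1+0+1+1=3 → 1/4 = 0.2500
  u2r: TP=7, FN=0+0+1+2=3 → 7/10 = 0.7000
Weighted-recall = Σ (supportᵢ/N)·recallᵢ with N=39: (9/39)·0.4444 + (8/39)·1.0000 + (8/39)·0.6250 + (4/39)·0.2500 + (10/39)·0.7000 = 0.641

0.641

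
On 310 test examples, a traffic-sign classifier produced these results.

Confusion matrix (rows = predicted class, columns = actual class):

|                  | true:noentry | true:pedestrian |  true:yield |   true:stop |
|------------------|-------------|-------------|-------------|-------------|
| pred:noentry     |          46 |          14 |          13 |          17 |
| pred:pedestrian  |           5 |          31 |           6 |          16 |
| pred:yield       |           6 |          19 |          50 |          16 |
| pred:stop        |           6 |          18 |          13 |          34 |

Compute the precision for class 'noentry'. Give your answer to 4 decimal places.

Treat 'noentry' as positive and all other classes as negative.
precision = TP/(TP+FP).
noentry: TP=46, FP=14+13+17=44 → 46/90 = 0.51111

0.5111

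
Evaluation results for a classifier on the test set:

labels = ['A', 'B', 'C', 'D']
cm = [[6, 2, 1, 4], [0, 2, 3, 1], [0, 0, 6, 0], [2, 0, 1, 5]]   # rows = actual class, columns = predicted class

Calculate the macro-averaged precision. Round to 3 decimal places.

0.574

Per-class precision (TP/(TP+FP)):
  A: TP=6, FP=0+0+2=2 → 6/8 = 0.7500
  B: TP=2, FP=2+0+0=2 → 2/4 = 0.5000
  C: TP=6, FP=1+3+1=5 → 6/11 = 0.5455
  D: TP=5, FP=4+1+0=5 → 5/10 = 0.5000
Macro-precision = mean = (0.7500 + 0.5000 + 0.5455 + 0.5000) / 4 = 0.574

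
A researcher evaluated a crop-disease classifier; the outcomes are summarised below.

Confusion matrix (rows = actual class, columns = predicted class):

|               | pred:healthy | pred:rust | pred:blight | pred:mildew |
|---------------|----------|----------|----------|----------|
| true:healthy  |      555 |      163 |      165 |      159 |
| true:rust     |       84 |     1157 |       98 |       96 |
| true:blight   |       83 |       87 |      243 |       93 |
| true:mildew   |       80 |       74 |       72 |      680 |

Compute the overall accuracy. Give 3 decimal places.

0.678

Accuracy = trace / total = (555+1157+243+680=2635) / 3889 = 2635/3889 = 0.678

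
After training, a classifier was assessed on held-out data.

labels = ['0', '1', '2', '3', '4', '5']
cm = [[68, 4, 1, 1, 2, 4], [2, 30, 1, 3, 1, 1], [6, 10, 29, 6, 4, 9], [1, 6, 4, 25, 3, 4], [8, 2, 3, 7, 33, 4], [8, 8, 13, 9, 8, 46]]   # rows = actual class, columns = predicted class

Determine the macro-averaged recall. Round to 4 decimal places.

0.6255

Per-class recall (TP/(TP+FN)):
  0: TP=68, FN=4+1+1+2+4=12 → 68/80 = 0.85000
  1: TP=30, FN=2+1+3+1+1=8 → 30/38 = 0.78947
  2: TP=29, FN=6+10+6+4+9=35 → 29/64 = 0.45313
  3: TP=25, FN=1+6+4+3+4=18 → 25/43 = 0.58140
  4: TP=33, FN=8+2+3+7+4=24 → 33/57 = 0.57895
  5: TP=46, FN=8+8+13+9+8=46 → 46/92 = 0.50000
Macro-recall = mean = (0.85000 + 0.78947 + 0.45313 + 0.58140 + 0.57895 + 0.50000) / 6 = 0.6255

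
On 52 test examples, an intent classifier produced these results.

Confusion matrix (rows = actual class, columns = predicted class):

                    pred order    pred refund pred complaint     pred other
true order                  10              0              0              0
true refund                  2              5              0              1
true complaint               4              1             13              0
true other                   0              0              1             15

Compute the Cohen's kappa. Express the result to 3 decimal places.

0.765

Observed agreement pₒ = trace/N = 43/52 = 0.8269
Expected agreement pₑ = Σ (rowᵢ·colᵢ)/N² = (10·16 + 8·6 + 18·14 + 16·16)/52² = 0.2648
κ = (pₒ − pₑ)/(1 − pₑ) = (0.8269 − 0.2648)/(1 − 0.2648) = 0.765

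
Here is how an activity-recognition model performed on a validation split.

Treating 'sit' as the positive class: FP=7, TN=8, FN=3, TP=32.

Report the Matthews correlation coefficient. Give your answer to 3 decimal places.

MCC = (TP·TN − FP·FN) / √((TP+FP)(TP+FN)(TN+FP)(TN+FN))
Numerator = 32·8 − 7·3 = 235
Denominator = √(39·35·15·11) = √225225 = 474.5788
MCC = 235 / 474.5788 = 0.495

0.495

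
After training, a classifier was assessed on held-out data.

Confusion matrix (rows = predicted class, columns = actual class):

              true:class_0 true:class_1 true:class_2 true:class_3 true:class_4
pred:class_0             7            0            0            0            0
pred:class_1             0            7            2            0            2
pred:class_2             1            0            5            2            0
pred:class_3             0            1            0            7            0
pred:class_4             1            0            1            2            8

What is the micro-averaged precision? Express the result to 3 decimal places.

0.739

Micro-averaging pools counts across classes: ΣTP=34, ΣFP=12, ΣFN=12.
Micro-precision = TP/(TP+FP) on pooled counts = 0.739 (equals overall accuracy in single-label multiclass).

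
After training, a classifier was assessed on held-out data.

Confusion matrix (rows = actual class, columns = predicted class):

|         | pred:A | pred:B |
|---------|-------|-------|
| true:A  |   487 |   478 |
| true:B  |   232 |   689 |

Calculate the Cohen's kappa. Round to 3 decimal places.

Observed agreement pₒ = trace/N = 1176/1886 = 0.6235
Expected agreement pₑ = Σ (rowᵢ·colᵢ)/N² = (965·719 + 921·1167)/1886² = 0.4972
κ = (pₒ − pₑ)/(1 − pₑ) = (0.6235 − 0.4972)/(1 − 0.4972) = 0.251

0.251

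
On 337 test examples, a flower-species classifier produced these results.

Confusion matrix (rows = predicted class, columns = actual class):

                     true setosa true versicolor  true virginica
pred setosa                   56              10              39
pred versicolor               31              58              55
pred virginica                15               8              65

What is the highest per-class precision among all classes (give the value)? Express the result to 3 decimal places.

0.739

Per-class precision (TP/(TP+FP)):
  setosa: TP=56, FP=10+39=49 → 56/105 = 0.5333
  versicolor: TP=58, FP=31+55=86 → 58/144 = 0.4028
  virginica: TP=65, FP=15+8=23 → 65/88 = 0.7386
Highest is class 'virginica' with precision = 0.739.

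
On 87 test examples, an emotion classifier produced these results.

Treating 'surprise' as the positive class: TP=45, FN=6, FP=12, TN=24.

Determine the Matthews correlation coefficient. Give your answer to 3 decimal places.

MCC = (TP·TN − FP·FN) / √((TP+FP)(TP+FN)(TN+FP)(TN+FN))
Numerator = 45·24 − 12·6 = 1008
Denominator = √(57·51·36·30) = √3139560 = 1771.8804
MCC = 1008 / 1771.8804 = 0.569

0.569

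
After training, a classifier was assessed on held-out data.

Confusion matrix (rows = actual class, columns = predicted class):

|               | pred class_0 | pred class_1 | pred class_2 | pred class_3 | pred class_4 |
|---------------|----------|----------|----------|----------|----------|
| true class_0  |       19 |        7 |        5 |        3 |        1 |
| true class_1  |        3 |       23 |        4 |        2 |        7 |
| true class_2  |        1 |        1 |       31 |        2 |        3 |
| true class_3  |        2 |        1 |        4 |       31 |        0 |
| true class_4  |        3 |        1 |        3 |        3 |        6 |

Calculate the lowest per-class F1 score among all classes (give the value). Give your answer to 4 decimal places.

Per-class F1 score (2·TP/(2·TP+FP+FN)):
  class_0: TP=19, FP=3+1+2+3=9, FN=7+5+3+1=16 → 38/63 = 0.60317
  class_1: TP=23, FP=7+1+1+1=10, FN=3+4+2+7=16 → 46/72 = 0.63889
  class_2: TP=31, FP=5+4+4+3=16, FN=1+1+2+3=7 → 62/85 = 0.72941
  class_3: TP=31, FP=3+2+2+3=10, FN=2+1+4+0=7 → 62/79 = 0.78481
  class_4: TP=6, FP=1+7+3+0=11, FN=3+1+3+3=10 → 12/33 = 0.36364
Lowest is class 'class_4' with F1 score = 0.3636.

0.3636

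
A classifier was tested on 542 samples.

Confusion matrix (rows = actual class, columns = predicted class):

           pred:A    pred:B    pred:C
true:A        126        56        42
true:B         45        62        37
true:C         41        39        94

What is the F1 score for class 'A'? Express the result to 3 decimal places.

0.578

Take TP from the diagonal, FP from the rest of the 'A' prediction marginal, FN from the rest of the 'A' actual marginal.
F1 score = 2·TP/(2·TP+FP+FN).
A: TP=126, FP=45+41=86, FN=56+42=98 → 252/436 = 0.5780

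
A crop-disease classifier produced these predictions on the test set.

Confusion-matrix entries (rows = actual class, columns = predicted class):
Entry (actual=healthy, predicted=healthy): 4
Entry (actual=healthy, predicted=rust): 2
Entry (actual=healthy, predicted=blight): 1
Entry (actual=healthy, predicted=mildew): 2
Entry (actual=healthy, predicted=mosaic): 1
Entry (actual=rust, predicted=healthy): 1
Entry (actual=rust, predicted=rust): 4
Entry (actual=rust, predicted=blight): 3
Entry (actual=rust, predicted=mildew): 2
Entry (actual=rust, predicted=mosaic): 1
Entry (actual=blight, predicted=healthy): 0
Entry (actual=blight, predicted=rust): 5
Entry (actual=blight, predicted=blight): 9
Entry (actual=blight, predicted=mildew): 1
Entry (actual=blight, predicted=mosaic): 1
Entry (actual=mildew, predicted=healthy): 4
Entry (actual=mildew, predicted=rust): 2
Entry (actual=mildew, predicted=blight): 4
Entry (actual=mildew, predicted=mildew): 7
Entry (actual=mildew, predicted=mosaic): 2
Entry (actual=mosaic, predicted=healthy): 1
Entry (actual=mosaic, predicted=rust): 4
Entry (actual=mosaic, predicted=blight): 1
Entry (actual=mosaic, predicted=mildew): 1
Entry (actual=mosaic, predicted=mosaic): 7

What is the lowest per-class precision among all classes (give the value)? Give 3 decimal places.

0.235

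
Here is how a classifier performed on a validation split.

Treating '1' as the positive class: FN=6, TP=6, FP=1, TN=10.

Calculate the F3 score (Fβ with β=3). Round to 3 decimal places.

0.522

Fβ = (1+β²)·TP / ((1+β²)·TP + β²·FN + FP), with β²=9
= 10·6 / (10·6 + 9·6 + 1) = 0.522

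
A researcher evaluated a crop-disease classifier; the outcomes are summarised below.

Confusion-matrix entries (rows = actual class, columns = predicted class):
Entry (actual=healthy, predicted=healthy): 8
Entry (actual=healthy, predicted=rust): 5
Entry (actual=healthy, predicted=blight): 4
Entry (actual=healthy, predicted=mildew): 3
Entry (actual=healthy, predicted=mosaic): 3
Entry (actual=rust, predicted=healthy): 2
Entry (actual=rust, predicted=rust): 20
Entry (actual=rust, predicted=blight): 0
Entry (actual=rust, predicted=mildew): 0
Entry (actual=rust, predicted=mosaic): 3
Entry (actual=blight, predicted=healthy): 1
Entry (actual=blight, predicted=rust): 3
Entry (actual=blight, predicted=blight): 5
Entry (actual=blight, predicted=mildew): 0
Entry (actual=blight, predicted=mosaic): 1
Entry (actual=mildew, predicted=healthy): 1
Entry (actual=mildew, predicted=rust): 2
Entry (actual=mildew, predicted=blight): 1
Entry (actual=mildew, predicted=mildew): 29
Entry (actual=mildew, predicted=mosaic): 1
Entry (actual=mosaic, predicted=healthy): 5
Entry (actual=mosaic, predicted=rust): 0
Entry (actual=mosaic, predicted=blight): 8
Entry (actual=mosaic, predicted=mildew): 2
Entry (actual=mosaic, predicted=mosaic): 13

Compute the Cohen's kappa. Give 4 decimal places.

0.5236

Observed agreement pₒ = trace/N = 75/120 = 0.62500
Expected agreement pₑ = Σ (rowᵢ·colᵢ)/N² = (23·17 + 25·30 + 10·18 + 34·34 + 28·21)/120² = 0.21285
κ = (pₒ − pₑ)/(1 − pₑ) = (0.62500 − 0.21285)/(1 − 0.21285) = 0.5236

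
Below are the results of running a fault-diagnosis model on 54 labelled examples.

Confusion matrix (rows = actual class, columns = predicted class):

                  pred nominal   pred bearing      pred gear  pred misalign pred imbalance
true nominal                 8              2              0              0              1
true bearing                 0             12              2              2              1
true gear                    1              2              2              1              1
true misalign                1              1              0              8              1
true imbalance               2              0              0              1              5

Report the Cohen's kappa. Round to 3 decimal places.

Observed agreement pₒ = trace/N = 35/54 = 0.6481
Expected agreement pₑ = Σ (rowᵢ·colᵢ)/N² = (11·12 + 17·17 + 7·4 + 11·12 + 8·9)/54² = 0.2239
κ = (pₒ − pₑ)/(1 − pₑ) = (0.6481 − 0.2239)/(1 − 0.2239) = 0.547

0.547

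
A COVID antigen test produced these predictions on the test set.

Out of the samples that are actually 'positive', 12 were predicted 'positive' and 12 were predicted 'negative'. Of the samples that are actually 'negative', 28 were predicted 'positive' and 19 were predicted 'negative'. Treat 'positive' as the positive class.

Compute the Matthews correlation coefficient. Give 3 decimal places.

-0.091

MCC = (TP·TN − FP·FN) / √((TP+FP)(TP+FN)(TN+FP)(TN+FN))
Numerator = 12·19 − 28·12 = -108
Denominator = √(40·24·47·31) = √1398720 = 1182.6749
MCC = -108 / 1182.6749 = -0.091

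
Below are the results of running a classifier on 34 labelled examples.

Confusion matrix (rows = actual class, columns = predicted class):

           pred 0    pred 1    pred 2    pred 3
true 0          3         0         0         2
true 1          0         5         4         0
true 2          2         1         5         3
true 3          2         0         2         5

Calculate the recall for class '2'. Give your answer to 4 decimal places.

0.4545

Take TP from the diagonal, FP from the rest of the '2' prediction marginal, FN from the rest of the '2' actual marginal.
recall = TP/(TP+FN).
2: TP=5, FN=2+1+3=6 → 5/11 = 0.45455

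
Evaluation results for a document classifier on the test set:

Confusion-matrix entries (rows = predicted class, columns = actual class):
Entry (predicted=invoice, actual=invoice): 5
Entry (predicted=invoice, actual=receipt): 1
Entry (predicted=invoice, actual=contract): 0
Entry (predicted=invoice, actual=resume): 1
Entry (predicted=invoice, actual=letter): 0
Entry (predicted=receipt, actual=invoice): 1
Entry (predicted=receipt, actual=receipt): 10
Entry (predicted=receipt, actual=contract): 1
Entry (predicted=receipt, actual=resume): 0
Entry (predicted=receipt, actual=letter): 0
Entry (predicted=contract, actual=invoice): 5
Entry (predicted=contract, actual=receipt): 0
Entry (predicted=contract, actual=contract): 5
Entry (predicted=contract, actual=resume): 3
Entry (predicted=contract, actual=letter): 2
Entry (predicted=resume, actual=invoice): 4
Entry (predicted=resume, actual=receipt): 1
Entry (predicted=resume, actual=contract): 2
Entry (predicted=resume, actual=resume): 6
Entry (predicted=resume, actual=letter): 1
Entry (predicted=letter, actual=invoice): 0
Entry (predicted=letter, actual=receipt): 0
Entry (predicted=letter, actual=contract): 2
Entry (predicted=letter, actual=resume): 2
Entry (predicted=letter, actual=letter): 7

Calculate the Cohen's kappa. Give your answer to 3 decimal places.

Observed agreement pₒ = trace/N = 33/59 = 0.5593
Expected agreement pₑ = Σ (rowᵢ·colᵢ)/N² = (15·7 + 12·12 + 10·15 + 12·14 + 10·11)/59² = 0.1945
κ = (pₒ − pₑ)/(1 − pₑ) = (0.5593 − 0.1945)/(1 − 0.1945) = 0.453

0.453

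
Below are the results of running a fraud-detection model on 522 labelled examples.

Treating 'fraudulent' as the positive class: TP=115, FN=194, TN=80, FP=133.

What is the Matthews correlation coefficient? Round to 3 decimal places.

-0.248

MCC = (TP·TN − FP·FN) / √((TP+FP)(TP+FN)(TN+FP)(TN+FN))
Numerator = 115·80 − 133·194 = -16602
Denominator = √(248·309·213·274) = √4472396784 = 66875.9806
MCC = -16602 / 66875.9806 = -0.248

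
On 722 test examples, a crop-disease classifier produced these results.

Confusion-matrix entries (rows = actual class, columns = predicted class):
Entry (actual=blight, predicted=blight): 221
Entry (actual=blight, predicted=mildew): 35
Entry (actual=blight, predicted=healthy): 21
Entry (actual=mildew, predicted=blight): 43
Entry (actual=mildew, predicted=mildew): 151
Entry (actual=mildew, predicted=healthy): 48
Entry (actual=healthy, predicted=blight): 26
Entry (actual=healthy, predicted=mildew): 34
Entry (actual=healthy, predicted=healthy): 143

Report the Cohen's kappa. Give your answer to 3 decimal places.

0.566

Observed agreement pₒ = trace/N = 515/722 = 0.7133
Expected agreement pₑ = Σ (rowᵢ·colᵢ)/N² = (277·290 + 242·220 + 203·212)/722² = 0.3388
κ = (pₒ − pₑ)/(1 − pₑ) = (0.7133 − 0.3388)/(1 − 0.3388) = 0.566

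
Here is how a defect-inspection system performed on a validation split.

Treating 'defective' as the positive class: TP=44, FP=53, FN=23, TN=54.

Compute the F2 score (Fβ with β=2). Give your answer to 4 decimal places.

Fβ = (1+β²)·TP / ((1+β²)·TP + β²·FN + FP), with β²=4
= 5·44 / (5·44 + 4·23 + 53) = 0.6027

0.6027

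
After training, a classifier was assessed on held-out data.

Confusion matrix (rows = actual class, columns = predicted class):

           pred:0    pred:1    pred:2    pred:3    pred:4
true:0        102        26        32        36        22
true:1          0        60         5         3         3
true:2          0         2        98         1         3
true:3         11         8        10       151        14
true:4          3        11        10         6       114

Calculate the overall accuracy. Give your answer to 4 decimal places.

0.7182

Accuracy = trace / total = (102+60+98+151+114=525) / 731 = 525/731 = 0.7182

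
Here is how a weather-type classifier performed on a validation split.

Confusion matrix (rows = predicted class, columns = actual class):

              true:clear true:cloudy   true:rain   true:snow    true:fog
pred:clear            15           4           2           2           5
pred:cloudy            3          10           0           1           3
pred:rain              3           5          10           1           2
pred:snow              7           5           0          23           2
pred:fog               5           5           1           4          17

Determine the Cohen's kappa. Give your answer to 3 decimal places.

Observed agreement pₒ = trace/N = 75/135 = 0.5556
Expected agreement pₑ = Σ (rowᵢ·colᵢ)/N² = (33·28 + 29·17 + 13·21 + 31·37 + 29·32)/135² = 0.2066
κ = (pₒ − pₑ)/(1 − pₑ) = (0.5556 − 0.2066)/(1 − 0.2066) = 0.440

0.440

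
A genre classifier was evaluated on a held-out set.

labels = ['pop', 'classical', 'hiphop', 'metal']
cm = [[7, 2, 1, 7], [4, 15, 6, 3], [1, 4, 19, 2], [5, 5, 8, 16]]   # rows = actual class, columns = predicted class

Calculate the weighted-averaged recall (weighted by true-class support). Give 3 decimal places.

0.543

Per-class recall (TP/(TP+FN)):
  pop: TP=7, FN=2+1+7=10 → 7/17 = 0.4118
  classical: TP=15, FN=4+6+3=13 → 15/28 = 0.5357
  hiphop: TP=19, FN=1+4+2=7 → 19/26 = 0.7308
  metal: TP=16, FN=5+5+8=18 → 16/34 = 0.4706
Weighted-recall = Σ (supportᵢ/N)·recallᵢ with N=105: (17/105)·0.4118 + (28/105)·0.5357 + (26/105)·0.7308 + (34/105)·0.4706 = 0.543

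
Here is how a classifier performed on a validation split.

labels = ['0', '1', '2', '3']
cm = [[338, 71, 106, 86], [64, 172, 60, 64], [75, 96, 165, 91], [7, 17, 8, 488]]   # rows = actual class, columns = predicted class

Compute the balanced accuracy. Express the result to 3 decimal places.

Balanced accuracy = mean of per-class recall.
  0: recall = 338/601 = 0.5624
  1: recall = 172/360 = 0.4778
  2: recall = 165/427 = 0.3864
  3: recall = 488/520 = 0.9385
Mean = (0.5624 + 0.4778 + 0.3864 + 0.9385) / 4 = 0.591

0.591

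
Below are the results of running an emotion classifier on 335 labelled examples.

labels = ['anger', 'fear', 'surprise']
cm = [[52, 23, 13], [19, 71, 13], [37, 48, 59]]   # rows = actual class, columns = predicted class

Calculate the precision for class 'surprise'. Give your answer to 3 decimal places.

0.694

precision = TP/(TP+FP).
surprise: TP=59, FP=13+13=26 → 59/85 = 0.6941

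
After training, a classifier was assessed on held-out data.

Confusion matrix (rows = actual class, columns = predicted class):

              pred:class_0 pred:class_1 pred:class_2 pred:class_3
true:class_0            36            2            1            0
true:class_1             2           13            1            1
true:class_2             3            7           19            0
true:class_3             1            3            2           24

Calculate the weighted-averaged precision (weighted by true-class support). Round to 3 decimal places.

0.826

Per-class precision (TP/(TP+FP)):
  class_0: TP=36, FP=2+3+1=6 → 36/42 = 0.8571
  class_1: TP=13, FP=2+7+3=12 → 13/25 = 0.5200
  class_2: TP=19, FP=1+1+2=4 → 19/23 = 0.8261
  class_3: TP=24, FP=0+1+0=1 → 24/25 = 0.9600
Weighted-precision = Σ (supportᵢ/N)·precisionᵢ with N=115: (39/115)·0.8571 + (17/115)·0.5200 + (29/115)·0.8261 + (30/115)·0.9600 = 0.826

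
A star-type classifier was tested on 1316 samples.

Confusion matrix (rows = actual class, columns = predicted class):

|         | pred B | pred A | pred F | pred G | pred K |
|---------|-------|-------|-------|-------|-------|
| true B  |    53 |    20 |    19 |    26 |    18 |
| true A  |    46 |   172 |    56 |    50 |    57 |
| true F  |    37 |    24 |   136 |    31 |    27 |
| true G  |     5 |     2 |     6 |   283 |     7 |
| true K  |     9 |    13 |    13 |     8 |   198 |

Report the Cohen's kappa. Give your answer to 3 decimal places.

0.545

Observed agreement pₒ = trace/N = 842/1316 = 0.6398
Expected agreement pₑ = Σ (rowᵢ·colᵢ)/N² = (136·150 + 381·231 + 255·230 + 303·398 + 241·307)/1316² = 0.2088
κ = (pₒ − pₑ)/(1 − pₑ) = (0.6398 − 0.2088)/(1 − 0.2088) = 0.545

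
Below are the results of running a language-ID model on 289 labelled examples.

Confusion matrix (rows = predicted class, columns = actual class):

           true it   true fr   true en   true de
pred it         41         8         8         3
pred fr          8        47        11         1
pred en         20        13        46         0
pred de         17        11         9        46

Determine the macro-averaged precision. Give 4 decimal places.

Per-class precision (TP/(TP+FP)):
  it: TP=41, FP=8+8+3=19 → 41/60 = 0.68333
  fr: TP=47, FP=8+11+1=20 → 47/67 = 0.70149
  en: TP=46, FP=20+13+0=33 → 46/79 = 0.58228
  de: TP=46, FP=17+11+9=37 → 46/83 = 0.55422
Macro-precision = mean = (0.68333 + 0.70149 + 0.58228 + 0.55422) / 4 = 0.6303

0.6303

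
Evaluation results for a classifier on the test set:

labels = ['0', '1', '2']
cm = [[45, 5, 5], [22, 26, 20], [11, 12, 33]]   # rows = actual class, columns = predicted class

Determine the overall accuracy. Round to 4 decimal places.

0.5810

Accuracy = trace / total = (45+26+33=104) / 179 = 104/179 = 0.5810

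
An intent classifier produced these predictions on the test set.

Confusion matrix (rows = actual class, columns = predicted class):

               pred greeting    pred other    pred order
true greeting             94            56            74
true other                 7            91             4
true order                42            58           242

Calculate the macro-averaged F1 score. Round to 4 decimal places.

Per-class F1 score (2·TP/(2·TP+FP+FN)):
  greeting: TP=94, FP=7+42=49, FN=56+74=130 → 188/367 = 0.51226
  other: TP=91, FP=56+58=114, FN=7+4=11 → 182/307 = 0.59283
  order: TP=242, FP=74+4=78, FN=42+58=100 → 484/662 = 0.73112
Macro-F1 score = mean = (0.51226 + 0.59283 + 0.73112) / 3 = 0.6121

0.6121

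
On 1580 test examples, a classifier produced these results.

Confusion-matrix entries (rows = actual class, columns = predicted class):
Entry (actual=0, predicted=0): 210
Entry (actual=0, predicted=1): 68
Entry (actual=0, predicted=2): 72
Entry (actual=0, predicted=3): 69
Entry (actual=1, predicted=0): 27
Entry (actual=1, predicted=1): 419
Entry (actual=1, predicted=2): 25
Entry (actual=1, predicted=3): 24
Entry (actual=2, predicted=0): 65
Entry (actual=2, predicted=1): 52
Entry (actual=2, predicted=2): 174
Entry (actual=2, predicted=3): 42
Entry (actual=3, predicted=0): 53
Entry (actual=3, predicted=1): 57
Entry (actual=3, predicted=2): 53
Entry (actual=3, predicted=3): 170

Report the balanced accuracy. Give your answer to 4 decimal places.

Balanced accuracy = mean of per-class recall.
  0: recall = 210/419 = 0.50119
  1: recall = 419/495 = 0.84646
  2: recall = 174/333 = 0.52252
  3: recall = 170/333 = 0.51051
Mean = (0.50119 + 0.84646 + 0.52252 + 0.51051) / 4 = 0.5952

0.5952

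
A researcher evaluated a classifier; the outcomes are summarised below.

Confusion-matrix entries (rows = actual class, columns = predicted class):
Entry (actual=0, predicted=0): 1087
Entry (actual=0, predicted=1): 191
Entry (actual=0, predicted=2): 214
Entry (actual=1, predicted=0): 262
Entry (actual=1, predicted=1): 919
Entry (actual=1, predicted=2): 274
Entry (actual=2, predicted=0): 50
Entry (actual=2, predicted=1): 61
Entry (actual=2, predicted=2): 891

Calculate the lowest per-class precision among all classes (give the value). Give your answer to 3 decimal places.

Per-class precision (TP/(TP+FP)):
  0: TP=1087, FP=262+50=312 → 1087/1399 = 0.7770
  1: TP=919, FP=191+61=252 → 919/1171 = 0.7848
  2: TP=891, FP=214+274=488 → 891/1379 = 0.6461
Lowest is class '2' with precision = 0.646.

0.646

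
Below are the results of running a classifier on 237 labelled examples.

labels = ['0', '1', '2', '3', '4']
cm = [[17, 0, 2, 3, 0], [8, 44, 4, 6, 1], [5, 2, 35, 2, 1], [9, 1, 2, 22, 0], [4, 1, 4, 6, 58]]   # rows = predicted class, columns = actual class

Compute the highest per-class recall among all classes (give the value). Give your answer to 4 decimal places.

Per-class recall (TP/(TP+FN)):
  0: TP=17, FN=8+5+9+4=26 → 17/43 = 0.39535
  1: TP=44, FN=0+2+1+1=4 → 44/48 = 0.91667
  2: TP=35, FN=2+4+2+4=12 → 35/47 = 0.74468
  3: TP=22, FN=3+6+2+6=17 → 22/39 = 0.56410
  4: TP=58, FN=0+1+1+0=2 → 58/60 = 0.96667
Highest is class '4' with recall = 0.9667.

0.9667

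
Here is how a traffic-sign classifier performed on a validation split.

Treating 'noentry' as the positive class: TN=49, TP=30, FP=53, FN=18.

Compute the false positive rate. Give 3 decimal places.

FPR = FP/(FP+TN) = 53/(53+49) = 0.520

0.520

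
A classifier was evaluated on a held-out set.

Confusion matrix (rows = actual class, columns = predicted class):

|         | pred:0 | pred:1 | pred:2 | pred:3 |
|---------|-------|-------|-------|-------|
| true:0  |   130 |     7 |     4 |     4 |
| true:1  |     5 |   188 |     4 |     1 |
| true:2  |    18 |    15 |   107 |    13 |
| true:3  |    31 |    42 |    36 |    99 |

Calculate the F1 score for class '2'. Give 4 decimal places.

0.7039

Treat '2' as positive and all other classes as negative.
F1 score = 2·TP/(2·TP+FP+FN).
2: TP=107, FP=4+4+36=44, FN=18+15+13=46 → 214/304 = 0.70395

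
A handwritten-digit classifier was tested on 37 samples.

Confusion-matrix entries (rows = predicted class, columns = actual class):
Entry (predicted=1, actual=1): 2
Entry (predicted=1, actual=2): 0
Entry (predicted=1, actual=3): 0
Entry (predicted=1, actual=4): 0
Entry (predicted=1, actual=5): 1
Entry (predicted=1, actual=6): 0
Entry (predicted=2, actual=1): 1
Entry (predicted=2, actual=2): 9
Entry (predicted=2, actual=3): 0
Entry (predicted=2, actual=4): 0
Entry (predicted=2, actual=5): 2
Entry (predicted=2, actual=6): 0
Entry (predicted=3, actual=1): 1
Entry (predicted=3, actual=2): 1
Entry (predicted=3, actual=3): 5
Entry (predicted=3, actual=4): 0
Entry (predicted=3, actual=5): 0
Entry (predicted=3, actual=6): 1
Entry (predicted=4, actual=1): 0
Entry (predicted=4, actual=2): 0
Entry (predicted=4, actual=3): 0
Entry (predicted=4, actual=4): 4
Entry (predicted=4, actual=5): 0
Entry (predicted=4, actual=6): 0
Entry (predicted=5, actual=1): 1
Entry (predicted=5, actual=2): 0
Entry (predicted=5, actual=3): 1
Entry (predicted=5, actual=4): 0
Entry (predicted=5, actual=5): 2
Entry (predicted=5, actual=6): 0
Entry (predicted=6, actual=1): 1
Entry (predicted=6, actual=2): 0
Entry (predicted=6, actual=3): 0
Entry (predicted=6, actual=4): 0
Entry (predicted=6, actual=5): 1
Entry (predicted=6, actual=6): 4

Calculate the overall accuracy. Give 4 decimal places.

Accuracy = trace / total = (2+9+5+4+2+4=26) / 37 = 26/37 = 0.7027

0.7027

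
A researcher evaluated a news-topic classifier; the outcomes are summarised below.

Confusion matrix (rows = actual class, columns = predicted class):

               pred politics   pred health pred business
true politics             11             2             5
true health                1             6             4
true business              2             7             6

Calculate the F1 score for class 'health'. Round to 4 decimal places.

0.4615

Treat 'health' as positive and all other classes as negative.
F1 score = 2·TP/(2·TP+FP+FN).
health: TP=6, FP=2+7=9, FN=1+4=5 → 12/26 = 0.46154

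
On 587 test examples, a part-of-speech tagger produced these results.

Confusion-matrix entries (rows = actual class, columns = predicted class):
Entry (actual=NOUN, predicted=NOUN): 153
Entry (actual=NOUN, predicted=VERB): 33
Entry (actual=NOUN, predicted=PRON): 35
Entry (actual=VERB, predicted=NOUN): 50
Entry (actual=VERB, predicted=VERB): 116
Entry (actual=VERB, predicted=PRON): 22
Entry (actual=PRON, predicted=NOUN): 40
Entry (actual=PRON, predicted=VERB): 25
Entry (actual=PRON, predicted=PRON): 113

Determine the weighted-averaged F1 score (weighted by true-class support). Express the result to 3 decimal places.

0.650

Per-class F1 score (2·TP/(2·TP+FP+FN)):
  NOUN: TP=153, FP=50+40=90, FN=33+35=68 → 306/464 = 0.6595
  VERB: TP=116, FP=33+25=58, FN=50+22=72 → 232/362 = 0.6409
  PRON: TP=113, FP=35+22=57, FN=40+25=65 → 226/348 = 0.6494
Weighted-F1 score = Σ (supportᵢ/N)·F1 scoreᵢ with N=587: (221/587)·0.6595 + (188/587)·0.6409 + (178/587)·0.6494 = 0.650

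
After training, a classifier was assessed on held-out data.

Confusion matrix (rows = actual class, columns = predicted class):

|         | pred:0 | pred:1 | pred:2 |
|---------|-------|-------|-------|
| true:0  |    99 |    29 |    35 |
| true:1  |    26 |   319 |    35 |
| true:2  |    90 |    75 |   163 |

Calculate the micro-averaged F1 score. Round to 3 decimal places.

0.667

Micro-averaging pools counts across classes: ΣTP=581, ΣFP=290, ΣFN=290.
Micro-F1 score = 2·TP/(2·TP+FP+FN) on pooled counts = 0.667 (equals overall accuracy in single-label multiclass).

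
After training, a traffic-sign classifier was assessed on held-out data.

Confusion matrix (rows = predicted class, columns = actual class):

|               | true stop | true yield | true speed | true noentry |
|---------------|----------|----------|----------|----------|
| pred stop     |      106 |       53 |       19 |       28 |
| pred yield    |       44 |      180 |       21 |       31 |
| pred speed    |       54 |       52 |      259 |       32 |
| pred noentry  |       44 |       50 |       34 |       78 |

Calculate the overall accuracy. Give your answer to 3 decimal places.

0.574

Accuracy = trace / total = (106+180+259+78=623) / 1085 = 623/1085 = 0.574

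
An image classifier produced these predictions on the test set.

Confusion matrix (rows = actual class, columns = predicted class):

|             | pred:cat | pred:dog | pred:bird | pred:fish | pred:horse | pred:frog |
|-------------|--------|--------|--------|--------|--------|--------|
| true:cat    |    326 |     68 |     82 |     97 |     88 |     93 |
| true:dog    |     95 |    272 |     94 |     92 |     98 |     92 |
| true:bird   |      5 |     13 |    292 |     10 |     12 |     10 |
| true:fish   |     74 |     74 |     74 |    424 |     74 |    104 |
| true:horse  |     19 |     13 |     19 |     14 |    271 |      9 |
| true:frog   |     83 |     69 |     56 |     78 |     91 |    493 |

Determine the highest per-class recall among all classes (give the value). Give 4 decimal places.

Per-class recall (TP/(TP+FN)):
  cat: TP=326, FN=68+82+97+88+93=428 → 326/754 = 0.43236
  dog: TP=272, FN=95+94+92+98+92=471 → 272/743 = 0.36608
  bird: TP=292, FN=5+13+10+12+10=50 → 292/342 = 0.85380
  fish: TP=424, FN=74+74+74+74+104=400 → 424/824 = 0.51456
  horse: TP=271, FN=19+13+19+14+9=74 → 271/345 = 0.78551
  frog: TP=493, FN=83+69+56+78+91=377 → 493/870 = 0.56667
Highest is class 'bird' with recall = 0.8538.

0.8538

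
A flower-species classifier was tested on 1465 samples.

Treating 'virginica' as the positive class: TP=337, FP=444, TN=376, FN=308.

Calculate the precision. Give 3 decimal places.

Precision = TP/(TP+FP) = 337/(337+444) = 337/781 = 0.431

0.431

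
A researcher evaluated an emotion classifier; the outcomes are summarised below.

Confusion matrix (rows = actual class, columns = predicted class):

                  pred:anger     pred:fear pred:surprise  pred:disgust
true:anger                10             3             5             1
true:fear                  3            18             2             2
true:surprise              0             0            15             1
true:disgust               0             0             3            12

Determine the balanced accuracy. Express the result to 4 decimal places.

Balanced accuracy = mean of per-class recall.
  anger: recall = 10/19 = 0.52632
  fear: recall = 18/25 = 0.72000
  surprise: recall = 15/16 = 0.93750
  disgust: recall = 12/15 = 0.80000
Mean = (0.52632 + 0.72000 + 0.93750 + 0.80000) / 4 = 0.7460

0.7460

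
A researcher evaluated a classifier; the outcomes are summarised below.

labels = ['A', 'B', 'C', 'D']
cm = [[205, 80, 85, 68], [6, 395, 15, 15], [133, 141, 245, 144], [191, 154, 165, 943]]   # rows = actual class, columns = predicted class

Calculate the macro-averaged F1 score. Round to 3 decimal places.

Per-class F1 score (2·TP/(2·TP+FP+FN)):
  A: TP=205, FP=6+133+191=330, FN=80+85+68=233 → 410/973 = 0.4214
  B: TP=395, FP=80+141+154=375, FN=6+15+15=36 → 790/1201 = 0.6578
  C: TP=245, FP=85+15+165=265, FN=133+141+144=418 → 490/1173 = 0.4177
  D: TP=943, FP=68+15+144=227, FN=191+154+165=510 → 1886/2623 = 0.7190
Macro-F1 score = mean = (0.4214 + 0.6578 + 0.4177 + 0.7190) / 4 = 0.554

0.554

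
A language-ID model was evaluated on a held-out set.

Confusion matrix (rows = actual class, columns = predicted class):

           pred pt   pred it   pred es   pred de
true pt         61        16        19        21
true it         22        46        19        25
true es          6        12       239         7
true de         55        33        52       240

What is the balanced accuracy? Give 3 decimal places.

0.617

Balanced accuracy = mean of per-class recall.
  pt: recall = 61/117 = 0.5214
  it: recall = 46/112 = 0.4107
  es: recall = 239/264 = 0.9053
  de: recall = 240/380 = 0.6316
Mean = (0.5214 + 0.4107 + 0.9053 + 0.6316) / 4 = 0.617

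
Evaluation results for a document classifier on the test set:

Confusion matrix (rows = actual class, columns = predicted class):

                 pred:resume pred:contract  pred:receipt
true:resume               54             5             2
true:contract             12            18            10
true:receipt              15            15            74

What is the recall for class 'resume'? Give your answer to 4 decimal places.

0.8852

Take TP from the diagonal, FP from the rest of the 'resume' prediction marginal, FN from the rest of the 'resume' actual marginal.
recall = TP/(TP+FN).
resume: TP=54, FN=5+2=7 → 54/61 = 0.88525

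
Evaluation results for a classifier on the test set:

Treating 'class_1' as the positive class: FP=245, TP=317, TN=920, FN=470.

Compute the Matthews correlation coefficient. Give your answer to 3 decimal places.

0.209

MCC = (TP·TN − FP·FN) / √((TP+FP)(TP+FN)(TN+FP)(TN+FN))
Numerator = 317·920 − 245·470 = 176490
Denominator = √(562·787·1165·1390) = √716228788900 = 846303.0125
MCC = 176490 / 846303.0125 = 0.209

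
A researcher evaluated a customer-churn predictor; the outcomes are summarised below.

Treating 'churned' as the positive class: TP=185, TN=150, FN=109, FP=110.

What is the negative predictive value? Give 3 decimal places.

0.579

NPV = TN/(TN+FN) = 150/(150+109) = 0.579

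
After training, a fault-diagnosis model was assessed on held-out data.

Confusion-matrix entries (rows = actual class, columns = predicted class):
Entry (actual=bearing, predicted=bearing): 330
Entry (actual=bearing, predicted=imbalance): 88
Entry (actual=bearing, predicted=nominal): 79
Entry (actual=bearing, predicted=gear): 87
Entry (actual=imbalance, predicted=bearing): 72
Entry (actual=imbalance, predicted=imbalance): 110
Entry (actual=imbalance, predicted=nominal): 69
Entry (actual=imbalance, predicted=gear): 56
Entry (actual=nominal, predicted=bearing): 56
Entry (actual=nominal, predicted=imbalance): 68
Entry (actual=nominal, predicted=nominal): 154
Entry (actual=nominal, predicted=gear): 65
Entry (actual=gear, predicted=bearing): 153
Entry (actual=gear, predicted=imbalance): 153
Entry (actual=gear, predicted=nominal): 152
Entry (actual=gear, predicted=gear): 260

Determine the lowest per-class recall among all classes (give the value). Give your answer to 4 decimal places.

0.3583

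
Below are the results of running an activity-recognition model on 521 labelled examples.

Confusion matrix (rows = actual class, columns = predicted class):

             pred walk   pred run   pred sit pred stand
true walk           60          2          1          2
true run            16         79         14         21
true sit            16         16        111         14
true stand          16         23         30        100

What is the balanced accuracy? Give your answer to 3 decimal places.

Balanced accuracy = mean of per-class recall.
  walk: recall = 60/65 = 0.9231
  run: recall = 79/130 = 0.6077
  sit: recall = 111/157 = 0.7070
  stand: recall = 100/169 = 0.5917
Mean = (0.9231 + 0.6077 + 0.7070 + 0.5917) / 4 = 0.707

0.707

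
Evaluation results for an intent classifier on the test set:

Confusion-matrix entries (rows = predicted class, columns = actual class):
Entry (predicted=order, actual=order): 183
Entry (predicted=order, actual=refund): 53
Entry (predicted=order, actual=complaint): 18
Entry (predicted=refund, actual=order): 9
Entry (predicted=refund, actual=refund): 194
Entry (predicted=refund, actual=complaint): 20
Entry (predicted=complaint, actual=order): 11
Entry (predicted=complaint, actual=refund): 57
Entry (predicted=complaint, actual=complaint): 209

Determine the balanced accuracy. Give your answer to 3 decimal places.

0.795

Balanced accuracy = mean of per-class recall.
  order: recall = 183/203 = 0.9015
  refund: recall = 194/304 = 0.6382
  complaint: recall = 209/247 = 0.8462
Mean = (0.9015 + 0.6382 + 0.8462) / 3 = 0.795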